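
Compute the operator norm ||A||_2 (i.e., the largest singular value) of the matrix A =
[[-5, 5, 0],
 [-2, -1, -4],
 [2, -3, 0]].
||A||_2 ≈ 7.9482 (= sqrt(largest eigenvalue of A^T A))

||A||_2 = sigma_max(A) = sqrt(lambda_max(A^T A)). Form the symmetric matrix M = A^T A =
[[33, -29, 8],
 [-29, 35, 4],
 [8, 4, 16]].
Its characteristic polynomial (trace, sum of principal 2x2 minors, determinant of M give the coefficients) is
  p(λ) = det(λ I - M) = λ^3 - 84λ^2 + 1322λ - 400.
No integer candidate from the rational root theorem (±divisors of 400) is a root, so the roots are irrational. The cubic discriminant is Δ = 2936804512 > 0, so there are three distinct real roots. p(0) = -400 and p(1) = 839 have opposite signs, so a root lies in (0, 1); Newton's method refines it to λ ≈ 0.3086. p(20) = 440 and p(21) = -421 have opposite signs, so a root lies in (20, 21); Newton's method refines it to λ ≈ 20.5176. p(63) = -463 and p(64) = 2288 have opposite signs, so a root lies in (63, 64); Newton's method refines it to λ ≈ 63.1738. Check (Vieta): the three roots sum to 84, matching tr M = 84.
So the eigenvalues of A^T A are ≈ 0.3086, 20.5176, 63.1738 (all ≥ 0, as they must be for A^T A). The largest is λ_max ≈ 63.1738, hence ||A||_2 = sqrt(λ_max) ≈ 7.9482.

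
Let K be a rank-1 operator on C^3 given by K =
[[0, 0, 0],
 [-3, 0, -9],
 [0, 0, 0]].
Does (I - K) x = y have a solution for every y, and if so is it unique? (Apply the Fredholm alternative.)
(I - K) is invertible (det(I - K) = 1 ≠ 0), so for every y in C^3 the equation (I - K) x = y has a unique solution.

K has rank 1, so it is an outer product K = u v^T: every row of K is a multiple of one row vector. Reading off the entries, u = (0, 3, 0) and v = (-1, 0, -3) (row i of K equals u_i·v^T). A rank-one matrix u v^T satisfies K u = u (v·u) and kills the (2)-dimensional subspace v^⊥, so its characteristic polynomial is lambda^2 (lambda - v·u) with v·u = tr K = 0. Hence the eigenvalues of I - K are 1 (multiplicity 2) and 1 - (0) = 1, so det(I - K) = 1. (Direct check: I - K =
[[1, 0, 0],
 [3, 1, 9],
 [0, 0, 1]]
has determinant 1.) The finite-dimensional Fredholm alternative says: either (I - K) is invertible, or ker(I - K) ≠ {0} and then range(I - K) = ker((I - K)^*)^⊥, with dim ker(I - K) = dim ker((I - K)^*). Since det(I - K) ≠ 0, 1 is not an eigenvalue of K and ker(I - K) = {0}, so we are in the first case: for every y there is a unique x = (I - K)^(-1) y. Explicitly, by the Sherman–Morrison formula, (I - u v^T)^(-1) = I + u v^T/(1 - v·u), i.e. (I - K)^(-1) = I + K.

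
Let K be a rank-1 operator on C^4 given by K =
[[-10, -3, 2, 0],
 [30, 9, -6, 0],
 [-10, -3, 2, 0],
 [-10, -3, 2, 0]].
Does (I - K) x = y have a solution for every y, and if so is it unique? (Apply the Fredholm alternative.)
(I - K) is singular (det(I - K) = 0, i.e. 1 ∈ sigma(K)). (I - K) x = y is solvable iff y ⊥ ker((I - K)^*) = span{(-10, -3, 2, 0)}, i.e. iff -10y_1 - 3y_2 + 2y_3 = 0. When solvable, the solutions are x = y + c·(1, -3, 1, 1), c arbitrary (ker(I - K) = span{(1, -3, 1, 1)}, dimension 1).

K has rank 1, so it is an outer product K = u v^T: every row of K is a multiple of one row vector. Reading off the entries, u = (1, -3, 1, 1) and v = (-10, -3, 2, 0) (row i of K equals u_i·v^T). A rank-one matrix u v^T satisfies K u = u (v·u) and kills the (3)-dimensional subspace v^⊥, so its characteristic polynomial is lambda^3 (lambda - v·u) with v·u = tr K = 1. Hence the eigenvalues of I - K are 1 (multiplicity 3) and 1 - (1) = 0, so det(I - K) = 0. (Direct check: I - K =
[[11, 3, -2, 0],
 [-30, -8, 6, 0],
 [10, 3, -1, 0],
 [10, 3, -2, 1]]
has determinant 0.) So 1 is an eigenvalue of K and (I - K) is not invertible. The finite-dimensional Fredholm alternative says: either (I - K) is invertible, or ker(I - K) ≠ {0} and then range(I - K) = ker((I - K)^*)^⊥, with dim ker(I - K) = dim ker((I - K)^*). We are in the second case, so we need both kernels. Kernel of I - K: (I - K) u = u - u (v·u) = u - u = 0, so ker(I - K) = span{u} = span{(1, -3, 1, 1)} (it is exactly 1-dimensional because rank(I - K) = 3). Kernel of the adjoint: K is real, so (I - K)^* = I - K^T = I - v u^T, and (I - v u^T) v = v - v (u·v) = 0; hence ker((I - K)^*) = span{v} = span{(-10, -3, 2, 0)}. Therefore (I - K) x = y is solvable iff <y, v> = 0, i.e. iff -10y_1 - 3y_2 + 2y_3 = 0. When this holds, K y = u (v·y) = 0, so (I - K) y = y and x = y is a particular solution; the full solution set is the line x = y + c·u = y + c·(1, -3, 1, 1), c ∈ C.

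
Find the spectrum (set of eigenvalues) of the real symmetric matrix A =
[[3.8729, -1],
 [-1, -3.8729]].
sigma(A) ≈ {-4, 4}

A is real symmetric, so its spectrum consists of real eigenvalues. Expanding the characteristic polynomial of the displayed matrix gives
  det(λ I - A) = p(λ) = λ^2 + (0)λ + (-16).
Solving p(λ) = 0 yields eigenvalues ≈ -4, 4. (A is shown rounded to 4 decimals, so these recover the underlying integer eigenvalues to within that precision.)
Verification: the trace of A = 0 equals the sum of eigenvalues 0, and det(A) ≈ -16.0000 matches the eigenvalue product -16.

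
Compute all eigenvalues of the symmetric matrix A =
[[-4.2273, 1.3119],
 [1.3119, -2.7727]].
sigma(A) ≈ {-5, -2}

A is real symmetric, so its spectrum consists of real eigenvalues. Expanding the characteristic polynomial of the displayed matrix gives
  det(λ I - A) = p(λ) = λ^2 + (7)λ + (10).
Solving p(λ) = 0 yields eigenvalues ≈ -5, -2. (A is shown rounded to 4 decimals, so these recover the underlying integer eigenvalues to within that precision.)
Verification: the trace of A = -7 equals the sum of eigenvalues -7, and det(A) ≈ 10.0000 matches the eigenvalue product 10.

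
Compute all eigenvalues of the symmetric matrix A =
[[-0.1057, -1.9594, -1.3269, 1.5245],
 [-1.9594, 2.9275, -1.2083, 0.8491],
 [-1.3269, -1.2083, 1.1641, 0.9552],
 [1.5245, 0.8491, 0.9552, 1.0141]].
sigma(A) ≈ {-3, 2, 4} (2 with multiplicity 2)

A is real symmetric, so its spectrum consists of real eigenvalues. Expanding the characteristic polynomial of the displayed matrix gives
  det(λ I - A) = p(λ) = λ^4 + (-5)λ^3 + (-4)λ^2 + (43.9987)λ + (-47.998).
Solving p(λ) = 0 yields eigenvalues ≈ -3, 2, 2, 4. (A is shown rounded to 4 decimals, so these recover the underlying integer eigenvalues to within that precision.)
Verification: the trace of A = 5 equals the sum of eigenvalues 5, and det(A) ≈ -47.9980 matches the eigenvalue product -48.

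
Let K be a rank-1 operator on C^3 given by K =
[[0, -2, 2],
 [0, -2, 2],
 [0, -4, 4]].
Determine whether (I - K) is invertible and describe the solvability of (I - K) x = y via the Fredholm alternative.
(I - K) is invertible (det(I - K) = -1 ≠ 0), so for every y in C^3 the equation (I - K) x = y has a unique solution.

K has rank 1, so it is an outer product K = u v^T: every row of K is a multiple of one row vector. Reading off the entries, u = (-1, -1, -2) and v = (0, 2, -2) (row i of K equals u_i·v^T). A rank-one matrix u v^T satisfies K u = u (v·u) and kills the (2)-dimensional subspace v^⊥, so its characteristic polynomial is lambda^2 (lambda - v·u) with v·u = tr K = 2. Hence the eigenvalues of I - K are 1 (multiplicity 2) and 1 - (2) = -1, so det(I - K) = -1. (Direct check: I - K =
[[1, 2, -2],
 [0, 3, -2],
 [0, 4, -3]]
has determinant -1.) The finite-dimensional Fredholm alternative says: either (I - K) is invertible, or ker(I - K) ≠ {0} and then range(I - K) = ker((I - K)^*)^⊥, with dim ker(I - K) = dim ker((I - K)^*). Since det(I - K) ≠ 0, 1 is not an eigenvalue of K and ker(I - K) = {0}, so we are in the first case: for every y there is a unique x = (I - K)^(-1) y. Explicitly, by the Sherman–Morrison formula, (I - u v^T)^(-1) = I + u v^T/(1 - v·u), i.e. (I - K)^(-1) = I - K.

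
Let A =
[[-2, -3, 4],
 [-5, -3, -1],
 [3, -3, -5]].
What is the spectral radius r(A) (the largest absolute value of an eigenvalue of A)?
r(A) ≈ 6.796

The eigenvalues of A are the roots of its characteristic polynomial. With M = A (coefficients from the trace, the sum of principal 2x2 minors, and det A):
  p(λ) = det(λ I - M) = λ^3 + 10λ^2 + λ - 156.
No integer candidate from the rational root theorem (±divisors of 156) is a root, so the roots are irrational. The cubic discriminant is Δ = -61056 < 0, so there is one real root and a complex-conjugate pair. p(3) = -36 and p(4) = 72 have opposite signs, so a root lies in (3, 4); Newton's method refines it to λ ≈ 3.3777. Dividing out (λ - (3.3777)) leaves approximately λ^2 + 13.3777λ + 46.1855. For λ^2 + 13.3777λ + 46.1855 the discriminant is -5.7798. It is negative, so the remaining roots are the complex-conjugate pair λ ≈ -6.6888 ± 1.2021i. Their product equals the constant term, so |λ|^2 ≈ 46.1855 and |λ| ≈ 6.796.
Thus the eigenvalues (to 4 decimals) are 3.3777 (modulus 3.3777); -6.6888 ± 1.2021i (modulus 6.796). The spectral radius is the largest modulus: r(A) ≈ 6.796. (Cross-check: r(A) ≤ ||A||_2 ≈ 7.6533; equality holds whenever A is normal, though it can also hold for some non-normal A.)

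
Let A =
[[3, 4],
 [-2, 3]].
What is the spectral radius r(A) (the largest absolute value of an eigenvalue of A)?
r(A) = sqrt(17) ≈ 4.1231

The eigenvalues of A are the roots of its characteristic polynomial. With M = A (coefficients from the trace and determinant):
  p(λ) = det(λ I - M) = λ^2 - 6λ + 17.
For λ^2 - 6λ + 17 the discriminant is -32. It is negative, so the roots are the complex-conjugate pair λ = 3 ± (sqrt(32)/2) i ≈ 3 ± 2.8284i. For a conjugate pair the product of the roots equals the constant term, so |λ|^2 = 17 and |λ| = sqrt(17) ≈ 4.1231.
Thus the eigenvalues (to 4 decimals) are 3 ± 2.8284i (modulus 4.1231). The spectral radius is the largest modulus: r(A) = sqrt(17) ≈ 4.1231. (Cross-check: r(A) ≤ ||A||_2 ≈ 5.2426; equality holds whenever A is normal, though it can also hold for some non-normal A.)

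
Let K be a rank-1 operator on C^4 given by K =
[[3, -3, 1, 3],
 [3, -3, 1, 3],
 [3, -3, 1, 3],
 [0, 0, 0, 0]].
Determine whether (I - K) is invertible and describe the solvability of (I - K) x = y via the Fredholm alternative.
(I - K) is singular (det(I - K) = 0, i.e. 1 ∈ sigma(K)). (I - K) x = y is solvable iff y ⊥ ker((I - K)^*) = span{(3, -3, 1, 3)}, i.e. iff 3y_1 - 3y_2 + y_3 + 3y_4 = 0. When solvable, the solutions are x = y + c·(1, 1, 1, 0), c arbitrary (ker(I - K) = span{(1, 1, 1, 0)}, dimension 1).

K has rank 1, so it is an outer product K = u v^T: every row of K is a multiple of one row vector. Reading off the entries, u = (1, 1, 1, 0) and v = (3, -3, 1, 3) (row i of K equals u_i·v^T). A rank-one matrix u v^T satisfies K u = u (v·u) and kills the (3)-dimensional subspace v^⊥, so its characteristic polynomial is lambda^3 (lambda - v·u) with v·u = tr K = 1. Hence the eigenvalues of I - K are 1 (multiplicity 3) and 1 - (1) = 0, so det(I - K) = 0. (Direct check: I - K =
[[-2, 3, -1, -3],
 [-3, 4, -1, -3],
 [-3, 3, 0, -3],
 [0, 0, 0, 1]]
has determinant 0.) So 1 is an eigenvalue of K and (I - K) is not invertible. The finite-dimensional Fredholm alternative says: either (I - K) is invertible, or ker(I - K) ≠ {0} and then range(I - K) = ker((I - K)^*)^⊥, with dim ker(I - K) = dim ker((I - K)^*). We are in the second case, so we need both kernels. Kernel of I - K: (I - K) u = u - u (v·u) = u - u = 0, so ker(I - K) = span{u} = span{(1, 1, 1, 0)} (it is exactly 1-dimensional because rank(I - K) = 3). Kernel of the adjoint: K is real, so (I - K)^* = I - K^T = I - v u^T, and (I - v u^T) v = v - v (u·v) = 0; hence ker((I - K)^*) = span{v} = span{(3, -3, 1, 3)}. Therefore (I - K) x = y is solvable iff <y, v> = 0, i.e. iff 3y_1 - 3y_2 + y_3 + 3y_4 = 0. When this holds, K y = u (v·y) = 0, so (I - K) y = y and x = y is a particular solution; the full solution set is the line x = y + c·u = y + c·(1, 1, 1, 0), c ∈ C.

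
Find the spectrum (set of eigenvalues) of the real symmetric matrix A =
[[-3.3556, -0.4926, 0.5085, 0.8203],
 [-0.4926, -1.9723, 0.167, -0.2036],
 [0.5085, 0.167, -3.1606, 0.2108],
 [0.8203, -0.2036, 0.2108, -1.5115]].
sigma(A) ≈ {-4, -3, -2, -1}

A is real symmetric, so its spectrum consists of real eigenvalues. Expanding the characteristic polynomial of the displayed matrix gives
  det(λ I - A) = p(λ) = λ^4 + (10)λ^3 + (35)λ^2 + (50)λ + (24).
Solving p(λ) = 0 yields eigenvalues ≈ -4, -3, -2, -1. (A is shown rounded to 4 decimals, so these recover the underlying integer eigenvalues to within that precision.)
Verification: the trace of A = -10 equals the sum of eigenvalues -10, and det(A) ≈ 24.0004 matches the eigenvalue product 24.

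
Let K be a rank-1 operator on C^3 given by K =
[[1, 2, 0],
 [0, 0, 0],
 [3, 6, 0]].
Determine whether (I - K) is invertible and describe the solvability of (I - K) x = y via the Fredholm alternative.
(I - K) is singular (det(I - K) = 0, i.e. 1 ∈ sigma(K)). (I - K) x = y is solvable iff y ⊥ ker((I - K)^*) = span{(1, 2, 0)}, i.e. iff y_1 + 2y_2 = 0. When solvable, the solutions are x = y + c·(1, 0, 3), c arbitrary (ker(I - K) = span{(1, 0, 3)}, dimension 1).

K has rank 1, so it is an outer product K = u v^T: every row of K is a multiple of one row vector. Reading off the entries, u = (1, 0, 3) and v = (1, 2, 0) (row i of K equals u_i·v^T). A rank-one matrix u v^T satisfies K u = u (v·u) and kills the (2)-dimensional subspace v^⊥, so its characteristic polynomial is lambda^2 (lambda - v·u) with v·u = tr K = 1. Hence the eigenvalues of I - K are 1 (multiplicity 2) and 1 - (1) = 0, so det(I - K) = 0. (Direct check: I - K =
[[0, -2, 0],
 [0, 1, 0],
 [-3, -6, 1]]
has determinant 0.) So 1 is an eigenvalue of K and (I - K) is not invertible. The finite-dimensional Fredholm alternative says: either (I - K) is invertible, or ker(I - K) ≠ {0} and then range(I - K) = ker((I - K)^*)^⊥, with dim ker(I - K) = dim ker((I - K)^*). We are in the second case, so we need both kernels. Kernel of I - K: (I - K) u = u - u (v·u) = u - u = 0, so ker(I - K) = span{u} = span{(1, 0, 3)} (it is exactly 1-dimensional because rank(I - K) = 2). Kernel of the adjoint: K is real, so (I - K)^* = I - K^T = I - v u^T, and (I - v u^T) v = v - v (u·v) = 0; hence ker((I - K)^*) = span{v} = span{(1, 2, 0)}. Therefore (I - K) x = y is solvable iff <y, v> = 0, i.e. iff y_1 + 2y_2 = 0. When this holds, K y = u (v·y) = 0, so (I - K) y = y and x = y is a particular solution; the full solution set is the line x = y + c·u = y + c·(1, 0, 3), c ∈ C.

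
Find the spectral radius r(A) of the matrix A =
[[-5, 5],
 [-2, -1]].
r(A) = sqrt(15) ≈ 3.873

The eigenvalues of A are the roots of its characteristic polynomial. With M = A (coefficients from the trace and determinant):
  p(λ) = det(λ I - M) = λ^2 + 6λ + 15.
For λ^2 + 6λ + 15 the discriminant is -24. It is negative, so the roots are the complex-conjugate pair λ = -3 ± (sqrt(24)/2) i ≈ -3 ± 2.4495i. For a conjugate pair the product of the roots equals the constant term, so |λ|^2 = 15 and |λ| = sqrt(15) ≈ 3.873.
Thus the eigenvalues (to 4 decimals) are -3 ± 2.4495i (modulus 3.873). The spectral radius is the largest modulus: r(A) = sqrt(15) ≈ 3.873. (Cross-check: r(A) ≤ ||A||_2 ≈ 7.1098; equality holds whenever A is normal, though it can also hold for some non-normal A.)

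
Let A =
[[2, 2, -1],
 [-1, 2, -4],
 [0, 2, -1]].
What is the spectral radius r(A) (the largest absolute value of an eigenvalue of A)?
r(A) ≈ 2.7843

The eigenvalues of A are the roots of its characteristic polynomial. With M = A (coefficients from the trace, the sum of principal 2x2 minors, and det A):
  p(λ) = det(λ I - M) = λ^3 - 3λ^2 + 10λ - 12.
No integer candidate from the rational root theorem (±divisors of 12) is a root, so the roots are irrational. The cubic discriminant is Δ = -1804 < 0, so there is one real root and a complex-conjugate pair. p(1) = -4 and p(2) = 4 have opposite signs, so a root lies in (1, 2); Newton's method refines it to λ ≈ 1.5479. Dividing out (λ - (1.5479)) leaves approximately λ^2 - 1.4521λ + 7.7523. For λ^2 - 1.4521λ + 7.7523 the discriminant is -28.9007. It is negative, so the remaining roots are the complex-conjugate pair λ ≈ 0.726 ± 2.688i. Their product equals the constant term, so |λ|^2 ≈ 7.7523 and |λ| ≈ 2.7843.
Thus the eigenvalues (to 4 decimals) are 1.5479 (modulus 1.5479); 0.726 ± 2.688i (modulus 2.7843). The spectral radius is the largest modulus: r(A) ≈ 2.7843. (Cross-check: r(A) ≤ ||A||_2 ≈ 5.2321; equality holds whenever A is normal, though it can also hold for some non-normal A.)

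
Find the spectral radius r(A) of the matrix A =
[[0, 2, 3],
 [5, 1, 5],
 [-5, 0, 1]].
r(A) ≈ 4.1982

The eigenvalues of A are the roots of its characteristic polynomial. With M = A (coefficients from the trace, the sum of principal 2x2 minors, and det A):
  p(λ) = det(λ I - M) = λ^3 - 2λ^2 + 6λ + 45.
No integer candidate from the rational root theorem (±divisors of 45) is a root, so the roots are irrational. The cubic discriminant is Δ = -63675 < 0, so there is one real root and a complex-conjugate pair. p(-3) = -18 and p(-2) = 17 have opposite signs, so a root lies in (-3, -2); Newton's method refines it to λ ≈ -2.5532. Dividing out (λ - (-2.5532)) leaves approximately λ^2 - 4.5532λ + 17.6251. For λ^2 - 4.5532λ + 17.6251 the discriminant is -49.7689. It is negative, so the remaining roots are the complex-conjugate pair λ ≈ 2.2766 ± 3.5274i. Their product equals the constant term, so |λ|^2 ≈ 17.6251 and |λ| ≈ 4.1982.
Thus the eigenvalues (to 4 decimals) are -2.5532 (modulus 2.5532); 2.2766 ± 3.5274i (modulus 4.1982). The spectral radius is the largest modulus: r(A) ≈ 4.1982. (Cross-check: r(A) ≤ ||A||_2 ≈ 8.1031; equality holds whenever A is normal, though it can also hold for some non-normal A.)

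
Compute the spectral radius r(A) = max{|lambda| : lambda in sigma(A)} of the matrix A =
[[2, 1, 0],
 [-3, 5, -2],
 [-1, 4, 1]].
r(A) ≈ 4.0619

The eigenvalues of A are the roots of its characteristic polynomial. With M = A (coefficients from the trace, the sum of principal 2x2 minors, and det A):
  p(λ) = det(λ I - M) = λ^3 - 8λ^2 + 28λ - 31.
No integer candidate from the rational root theorem (±divisors of 31) is a root, so the roots are irrational. The cubic discriminant is Δ = -2075 < 0, so there is one real root and a complex-conjugate pair. p(1) = -10 and p(2) = 1 have opposite signs, so a root lies in (1, 2); Newton's method refines it to λ ≈ 1.8789. Dividing out (λ - (1.8789)) leaves approximately λ^2 - 6.1211λ + 16.4991. For λ^2 - 6.1211λ + 16.4991 the discriminant is -28.5284. It is negative, so the remaining roots are the complex-conjugate pair λ ≈ 3.0606 ± 2.6706i. Their product equals the constant term, so |λ|^2 ≈ 16.4991 and |λ| ≈ 4.0619.
Thus the eigenvalues (to 4 decimals) are 1.8789 (modulus 1.8789); 3.0606 ± 2.6706i (modulus 4.0619). The spectral radius is the largest modulus: r(A) ≈ 4.0619. (Cross-check: r(A) ≤ ||A||_2 ≈ 7.1596; equality holds whenever A is normal, though it can also hold for some non-normal A.)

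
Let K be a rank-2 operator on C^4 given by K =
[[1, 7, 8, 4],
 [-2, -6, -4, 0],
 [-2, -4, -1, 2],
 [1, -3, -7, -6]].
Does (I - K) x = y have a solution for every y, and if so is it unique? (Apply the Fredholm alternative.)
(I - K) is invertible (det(I - K) = 72 ≠ 0), so for every y in C^4 the equation (I - K) x = y has a unique solution.

K has rank 2 and factors as K = U V^T = u1 v1^T + u2 v2^T with u1 = (-1, 2, 2, -1), v1 = (-1, -3, -2, 0), u2 = (2, 0, 1, -3), v2 = (0, 2, 3, 2) (multiplying out reproduces the displayed K). The nonzero eigenvalues of U V^T coincide with those of the 2 x 2 matrix G = V^T U = [[v1·u1, v1·u2], [v2·u1, v2·u2]] = [[-9, -4], [8, -3]], and by the Sylvester determinant identity det(I_4 - U V^T) = det(I_2 - V^T U) = det([[10, 4], [-8, 4]]) = (10)(4) - (4)(-8) = 72. (Direct check: I - K =
[[0, -7, -8, -4],
 [2, 7, 4, 0],
 [2, 4, 2, -2],
 [-1, 3, 7, 7]]
has determinant 72.) The finite-dimensional Fredholm alternative says: either (I - K) is invertible, or ker(I - K) ≠ {0} and then range(I - K) = ker((I - K)^*)^⊥, with dim ker(I - K) = dim ker((I - K)^*). Since det(I - K) ≠ 0, 1 is not an eigenvalue of K and ker(I - K) = {0}, so we are in the first case: for every y there is a unique x = (I - K)^(-1) y. (Explicitly, by the Woodbury identity, (I - U V^T)^(-1) = I + U (I_2 - G)^(-1) V^T.)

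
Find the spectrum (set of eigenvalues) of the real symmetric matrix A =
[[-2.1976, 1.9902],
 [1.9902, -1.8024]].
sigma(A) ≈ {-4, 0}

A is real symmetric, so its spectrum consists of real eigenvalues. Expanding the characteristic polynomial of the displayed matrix gives
  det(λ I - A) = p(λ) = λ^2 + (4)λ + (0).
Solving p(λ) = 0 yields eigenvalues ≈ -4, 0. (A is shown rounded to 4 decimals, so these recover the underlying integer eigenvalues to within that precision.)
Verification: the trace of A = -4 equals the sum of eigenvalues -4, and det(A) ≈ 0.0001 matches the eigenvalue product 0.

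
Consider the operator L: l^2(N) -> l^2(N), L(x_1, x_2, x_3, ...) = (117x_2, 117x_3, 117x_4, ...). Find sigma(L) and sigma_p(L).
sigma(L) = closed disk {z in C : |z| ≤ 117}; sigma_p(L) = open disk {z in C : |z| < 117}

Note L = 117·V where V is the unit left shift (V x)_k = x_{k+1}; so sigma(L) = 117·sigma(V) and ||L|| = 117||V||. ||L x||^2 = 13689sum_{k≥2} |x_k|^2 ≤ 13689||x||^2, with equality on {x : x_1 = 0}, so ||L|| = 117. For any lambda with |lambda| < 117, set r = lambda/117 (|r| < 1); the vector x = (1, r, r^2, ...) is in l^2 and satisfies L x = 117(r, r^2, ...) = lambda x, so lambda is an eigenvalue. On the boundary |lambda| = 117 the geometric series diverges, so no l^2 eigenvector exists, but these lambda lie in the approximate point spectrum. Hence sigma(L) is the closed disk of radius 117 and sigma_p(L) is the open disk.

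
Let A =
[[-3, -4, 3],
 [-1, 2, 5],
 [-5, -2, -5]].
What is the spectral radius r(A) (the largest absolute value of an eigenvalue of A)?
r(A) ≈ 7.0094

The eigenvalues of A are the roots of its characteristic polynomial. With M = A (coefficients from the trace, the sum of principal 2x2 minors, and det A):
  p(λ) = det(λ I - M) = λ^3 + 6λ^2 + 20λ - 156.
No integer candidate from the rational root theorem (±divisors of 156) is a root, so the roots are irrational. The cubic discriminant is Δ = -876848 < 0, so there is one real root and a complex-conjugate pair. p(3) = -15 and p(4) = 84 have opposite signs, so a root lies in (3, 4); Newton's method refines it to λ ≈ 3.1751. Dividing out (λ - (3.1751)) leaves approximately λ^2 + 9.1751λ + 49.1321. For λ^2 + 9.1751λ + 49.1321 the discriminant is -112.3455. It is negative, so the remaining roots are the complex-conjugate pair λ ≈ -4.5876 ± 5.2997i. Their product equals the constant term, so |λ|^2 ≈ 49.1321 and |λ| ≈ 7.0094.
Thus the eigenvalues (to 4 decimals) are 3.1751 (modulus 3.1751); -4.5876 ± 5.2997i (modulus 7.0094). The spectral radius is the largest modulus: r(A) ≈ 7.0094. (Cross-check: r(A) ≤ ||A||_2 ≈ 8.3011; equality holds whenever A is normal, though it can also hold for some non-normal A.)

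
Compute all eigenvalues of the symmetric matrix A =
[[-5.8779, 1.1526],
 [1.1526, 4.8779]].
sigma(A) ≈ {-6, 5}

A is real symmetric, so its spectrum consists of real eigenvalues. Expanding the characteristic polynomial of the displayed matrix gives
  det(λ I - A) = p(λ) = λ^2 + (1)λ + (-30).
Solving p(λ) = 0 yields eigenvalues ≈ -6, 5. (A is shown rounded to 4 decimals, so these recover the underlying integer eigenvalues to within that precision.)
Verification: the trace of A = -1 equals the sum of eigenvalues -1, and det(A) ≈ -30.0003 matches the eigenvalue product -30.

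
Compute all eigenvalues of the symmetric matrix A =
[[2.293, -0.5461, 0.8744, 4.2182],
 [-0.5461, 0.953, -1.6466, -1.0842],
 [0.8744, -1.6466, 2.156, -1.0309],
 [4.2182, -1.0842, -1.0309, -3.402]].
sigma(A) ≈ {-6, 0, 3, 5}

A is real symmetric, so its spectrum consists of real eigenvalues. Expanding the characteristic polynomial of the displayed matrix gives
  det(λ I - A) = p(λ) = λ^4 + (-2)λ^3 + (-33)λ^2 + (89.9969)λ + (0.0046).
Solving p(λ) = 0 yields eigenvalues ≈ -6, 0, 3, 5. (A is shown rounded to 4 decimals, so these recover the underlying integer eigenvalues to within that precision.)
Verification: the trace of A = 2 equals the sum of eigenvalues 2, and det(A) ≈ 0.0046 matches the eigenvalue product 0.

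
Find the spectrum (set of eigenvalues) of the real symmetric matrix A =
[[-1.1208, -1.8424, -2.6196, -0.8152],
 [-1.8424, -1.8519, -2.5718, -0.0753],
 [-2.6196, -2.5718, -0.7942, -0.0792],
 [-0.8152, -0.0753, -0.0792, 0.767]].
sigma(A) ≈ {-6, 0, 1, 2}

A is real symmetric, so its spectrum consists of real eigenvalues. Expanding the characteristic polynomial of the displayed matrix gives
  det(λ I - A) = p(λ) = λ^4 + (3)λ^3 + (-16)λ^2 + (12)λ + (0).
Solving p(λ) = 0 yields eigenvalues ≈ -6, 0, 1, 2. (A is shown rounded to 4 decimals, so these recover the underlying integer eigenvalues to within that precision.)
Verification: the trace of A = -3 equals the sum of eigenvalues -3, and det(A) ≈ -0.0000 matches the eigenvalue product 0.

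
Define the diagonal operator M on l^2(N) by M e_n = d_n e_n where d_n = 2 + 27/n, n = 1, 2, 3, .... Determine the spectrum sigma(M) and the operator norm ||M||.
sigma(M) = {2 + 27/n : n ≥ 1} ∪ {2}; ||M|| = 29

A bounded diagonal operator on l^2 with diagonal entries d_n has spectrum equal to the closure of {d_n : n ≥ 1}: every d_n is an eigenvalue (with eigenvector e_n), so {d_n} ⊂ sigma(M); the spectrum is closed, so its closure is too; and for lambda not in the closure, (M - lambda I) has bounded inverse (the diagonal entries 1/(d_n - lambda) are bounded). For our sequence d_n = 2 + 27/n, n = 1, 2, 3, ...:
  - {d_n} = {2 + 27/n : n ≥ 1}; the only limit point is 2
  - closure = {2 + 27/n : n ≥ 1} ∪ {2}
For the norm: a diagonal operator has ||M|| = sup_n |d_n|. Here d_n = 2 + 27/n is positive and decreasing, so sup_n |d_n| = d_1 = 2 + 27 = 29. So ||M|| = 29.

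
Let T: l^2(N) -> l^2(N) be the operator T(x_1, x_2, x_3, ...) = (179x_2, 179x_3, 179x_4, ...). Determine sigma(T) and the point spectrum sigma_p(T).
sigma(T) = closed disk {z in C : |z| ≤ 179}; sigma_p(T) = open disk {z in C : |z| < 179}

Note T = 179·V where V is the unit left shift (V x)_k = x_{k+1}; so sigma(T) = 179·sigma(V) and ||T|| = 179||V||. ||T x||^2 = 32041sum_{k≥2} |x_k|^2 ≤ 32041||x||^2, with equality on {x : x_1 = 0}, so ||T|| = 179. For any lambda with |lambda| < 179, set r = lambda/179 (|r| < 1); the vector x = (1, r, r^2, ...) is in l^2 and satisfies T x = 179(r, r^2, ...) = lambda x, so lambda is an eigenvalue. On the boundary |lambda| = 179 the geometric series diverges, so no l^2 eigenvector exists, but these lambda lie in the approximate point spectrum. Hence sigma(T) is the closed disk of radius 179 and sigma_p(T) is the open disk.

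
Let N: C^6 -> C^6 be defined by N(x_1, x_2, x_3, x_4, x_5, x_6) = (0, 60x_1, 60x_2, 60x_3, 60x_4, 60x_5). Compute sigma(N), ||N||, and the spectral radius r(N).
sigma(N) = {0}; ||N|| = 60; r(N) = 0. (N is nilpotent with N^6 = 0.)

On C^6, N is a strictly lower-triangular matrix with 60 on the subdiagonal and zeros elsewhere, so its characteristic polynomial is lambda^6 and every eigenvalue is 0: sigma(N) = {0}. For the operator norm, N e_i = 60e_{i+1} for i = 1, ..., 5 and N e_6 = 0, so the singular values of N are 60 (with multiplicity 5) and 0; hence ||N|| = 60. The spectral radius r(N) = max|lambda| = 0. Note ||N|| > r(N) — characteristic of non-normal nilpotent operators. Indeed N^6 = 0.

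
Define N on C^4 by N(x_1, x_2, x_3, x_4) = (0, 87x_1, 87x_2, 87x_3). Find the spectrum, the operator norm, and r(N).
sigma(N) = {0}; ||N|| = 87; r(N) = 0. (N is nilpotent with N^4 = 0.)

On C^4, N is a strictly lower-triangular matrix with 87 on the subdiagonal and zeros elsewhere, so its characteristic polynomial is lambda^4 and every eigenvalue is 0: sigma(N) = {0}. For the operator norm, N e_i = 87e_{i+1} for i = 1, ..., 3 and N e_4 = 0, so the singular values of N are 87 (with multiplicity 3) and 0; hence ||N|| = 87. The spectral radius r(N) = max|lambda| = 0. Note ||N|| > r(N) — characteristic of non-normal nilpotent operators. Indeed N^4 = 0.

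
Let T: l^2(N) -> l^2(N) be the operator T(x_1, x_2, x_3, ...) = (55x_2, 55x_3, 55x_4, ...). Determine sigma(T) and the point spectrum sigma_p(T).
sigma(T) = closed disk {z in C : |z| ≤ 55}; sigma_p(T) = open disk {z in C : |z| < 55}

Note T = 55·V where V is the unit left shift (V x)_k = x_{k+1}; so sigma(T) = 55·sigma(V) and ||T|| = 55||V||. ||T x||^2 = 3025sum_{k≥2} |x_k|^2 ≤ 3025||x||^2, with equality on {x : x_1 = 0}, so ||T|| = 55. For any lambda with |lambda| < 55, set r = lambda/55 (|r| < 1); the vector x = (1, r, r^2, ...) is in l^2 and satisfies T x = 55(r, r^2, ...) = lambda x, so lambda is an eigenvalue. On the boundary |lambda| = 55 the geometric series diverges, so no l^2 eigenvector exists, but these lambda lie in the approximate point spectrum. Hence sigma(T) is the closed disk of radius 55 and sigma_p(T) is the open disk.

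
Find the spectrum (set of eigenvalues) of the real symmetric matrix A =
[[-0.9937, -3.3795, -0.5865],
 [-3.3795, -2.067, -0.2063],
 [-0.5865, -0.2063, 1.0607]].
sigma(A) ≈ {-5, 1, 2}

A is real symmetric, so its spectrum consists of real eigenvalues. Expanding the characteristic polynomial of the displayed matrix gives
  det(λ I - A) = p(λ) = λ^3 + (2)λ^2 + (-13)λ + (10).
Solving p(λ) = 0 yields eigenvalues ≈ -5, 1, 2. (A is shown rounded to 4 decimals, so these recover the underlying integer eigenvalues to within that precision.)
Verification: the trace of A = -2 equals the sum of eigenvalues -2, and det(A) ≈ -10.0001 matches the eigenvalue product -10.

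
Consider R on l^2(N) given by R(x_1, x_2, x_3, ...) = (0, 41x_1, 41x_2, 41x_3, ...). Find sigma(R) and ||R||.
sigma(R) = closed disk {z in C : |z| ≤ 41}; ||R|| = 41

Note R = 41·U where U is the unit right shift (U x)_k = x_{k-1} (with x_0 := 0); so ||R|| = 41||U|| and sigma(R) = 41·sigma(U). ||R x||^2 = sum_{k≥1} |41x_k|^2 = 1681||x||^2, so ||R|| = 41 and sigma(R) ⊂ {|z| ≤ 41}. For any |lambda| < 41, the equation (R - lambda I) x = 0 forces x_1 = 0, then 41x_k = lambda x_{k+1} ⇒ x = 0, so R has no eigenvalues. But (R - lambda I) is not surjective for |lambda| < 41: solving (R - lambda I) x = e_1 would require x_n proportional to (lambda/41)^(-n), which is not in l^2. So every |lambda| < 41 lies in the residual spectrum. The boundary |lambda| = 41 is in the approximate point spectrum (the spectrum is closed). Hence sigma(R) is the closed disk of radius 41.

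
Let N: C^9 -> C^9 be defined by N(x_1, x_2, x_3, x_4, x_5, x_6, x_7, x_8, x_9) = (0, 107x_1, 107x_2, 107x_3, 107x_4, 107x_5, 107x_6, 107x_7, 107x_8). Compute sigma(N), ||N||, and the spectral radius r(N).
sigma(N) = {0}; ||N|| = 107; r(N) = 0. (N is nilpotent with N^9 = 0.)

On C^9, N is a strictly lower-triangular matrix with 107 on the subdiagonal and zeros elsewhere, so its characteristic polynomial is lambda^9 and every eigenvalue is 0: sigma(N) = {0}. For the operator norm, N e_i = 107e_{i+1} for i = 1, ..., 8 and N e_9 = 0, so the singular values of N are 107 (with multiplicity 8) and 0; hence ||N|| = 107. The spectral radius r(N) = max|lambda| = 0. Note ||N|| > r(N) — characteristic of non-normal nilpotent operators. Indeed N^9 = 0.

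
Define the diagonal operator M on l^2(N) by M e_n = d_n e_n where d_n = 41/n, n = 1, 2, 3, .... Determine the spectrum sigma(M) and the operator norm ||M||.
sigma(M) = {41/n : n ≥ 1} ∪ {0}; ||M|| = 41

A bounded diagonal operator on l^2 with diagonal entries d_n has spectrum equal to the closure of {d_n : n ≥ 1}: every d_n is an eigenvalue (with eigenvector e_n), so {d_n} ⊂ sigma(M); the spectrum is closed, so its closure is too; and for lambda not in the closure, (M - lambda I) has bounded inverse (the diagonal entries 1/(d_n - lambda) are bounded). For our sequence d_n = 41/n, n = 1, 2, 3, ...:
  - {d_n} = {41/n : n ≥ 1}; the only limit point is 0
  - closure = {41/n : n ≥ 1} ∪ {0}
For the norm: a diagonal operator has ||M|| = sup_n |d_n|. Here d_n = 41/n is positive and decreasing, so sup_n |d_n| = d_1 = 41. So ||M|| = 41.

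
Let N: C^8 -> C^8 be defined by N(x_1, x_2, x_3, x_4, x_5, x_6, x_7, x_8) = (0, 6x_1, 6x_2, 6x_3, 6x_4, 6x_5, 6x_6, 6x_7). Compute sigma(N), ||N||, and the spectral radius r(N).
sigma(N) = {0}; ||N|| = 6; r(N) = 0. (N is nilpotent with N^8 = 0.)

On C^8, N is a strictly lower-triangular matrix with 6 on the subdiagonal and zeros elsewhere, so its characteristic polynomial is lambda^8 and every eigenvalue is 0: sigma(N) = {0}. For the operator norm, N e_i = 6e_{i+1} for i = 1, ..., 7 and N e_8 = 0, so the singular values of N are 6 (with multiplicity 7) and 0; hence ||N|| = 6. The spectral radius r(N) = max|lambda| = 0. Note ||N|| > r(N) — characteristic of non-normal nilpotent operators. Indeed N^8 = 0.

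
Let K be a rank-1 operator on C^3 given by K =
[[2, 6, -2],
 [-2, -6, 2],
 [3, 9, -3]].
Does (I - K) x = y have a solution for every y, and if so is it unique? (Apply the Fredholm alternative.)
(I - K) is invertible (det(I - K) = 8 ≠ 0), so for every y in C^3 the equation (I - K) x = y has a unique solution.

K has rank 1, so it is an outer product K = u v^T: every row of K is a multiple of one row vector. Reading off the entries, u = (-2, 2, -3) and v = (-1, -3, 1) (row i of K equals u_i·v^T). A rank-one matrix u v^T satisfies K u = u (v·u) and kills the (2)-dimensional subspace v^⊥, so its characteristic polynomial is lambda^2 (lambda - v·u) with v·u = tr K = -7. Hence the eigenvalues of I - K are 1 (multiplicity 2) and 1 - (-7) = 8, so det(I - K) = 8. (Direct check: I - K =
[[-1, -6, 2],
 [2, 7, -2],
 [-3, -9, 4]]
has determinant 8.) The finite-dimensional Fredholm alternative says: either (I - K) is invertible, or ker(I - K) ≠ {0} and then range(I - K) = ker((I - K)^*)^⊥, with dim ker(I - K) = dim ker((I - K)^*). Since det(I - K) ≠ 0, 1 is not an eigenvalue of K and ker(I - K) = {0}, so we are in the first case: for every y there is a unique x = (I - K)^(-1) y. Explicitly, by the Sherman–Morrison formula, (I - u v^T)^(-1) = I + u v^T/(1 - v·u), i.e. (I - K)^(-1) = I + K/(8).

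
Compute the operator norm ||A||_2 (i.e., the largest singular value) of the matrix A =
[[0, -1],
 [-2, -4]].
||A||_2 = sqrt((21 + sqrt(425))/2) ≈ 4.5616 (= sqrt(largest eigenvalue of A^T A))

||A||_2 = sigma_max(A) = sqrt(lambda_max(A^T A)). Form the symmetric matrix M = A^T A =
[[4, 8],
 [8, 17]].
Its characteristic polynomial (trace, determinant of M give the coefficients) is
  p(λ) = det(λ I - M) = λ^2 - 21λ + 4.
For λ^2 - 21λ + 4 the discriminant is 425. It is nonnegative but not a perfect square, so the roots are real and irrational: λ = (21 ± sqrt(425))/2 ≈ 20.8078, 0.1922.
So the eigenvalues of A^T A are ≈ 0.1922, 20.8078 (all ≥ 0, as they must be for A^T A). The largest is λ_max = (21 + sqrt(425))/2 ≈ 20.8078, hence ||A||_2 = sqrt(λ_max) = sqrt((21 + sqrt(425))/2) ≈ 4.5616.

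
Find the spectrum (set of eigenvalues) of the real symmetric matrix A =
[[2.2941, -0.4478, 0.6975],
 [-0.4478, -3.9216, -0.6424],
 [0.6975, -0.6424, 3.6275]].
sigma(A) ≈ {-4, 2, 4}

A is real symmetric, so its spectrum consists of real eigenvalues. Expanding the characteristic polynomial of the displayed matrix gives
  det(λ I - A) = p(λ) = λ^3 + (-2)λ^2 + (-16)λ + (32).
Solving p(λ) = 0 yields eigenvalues ≈ -4, 2, 4. (A is shown rounded to 4 decimals, so these recover the underlying integer eigenvalues to within that precision.)
Verification: the trace of A = 2 equals the sum of eigenvalues 2, and det(A) ≈ -31.9999 matches the eigenvalue product -32.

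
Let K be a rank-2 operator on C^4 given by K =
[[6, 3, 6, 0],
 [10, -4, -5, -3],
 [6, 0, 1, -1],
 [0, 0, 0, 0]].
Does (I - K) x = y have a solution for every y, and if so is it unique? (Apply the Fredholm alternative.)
(I - K) is invertible (det(I - K) = -90 ≠ 0), so for every y in C^4 the equation (I - K) x = y has a unique solution.

K has rank 2 and factors as K = U V^T = u1 v1^T + u2 v2^T with u1 = (0, 3, 1, 0), v1 = (2, -2, -3, -1), u2 = (-3, -2, -2, 0), v2 = (-2, -1, -2, 0) (multiplying out reproduces the displayed K). The nonzero eigenvalues of U V^T coincide with those of the 2 x 2 matrix G = V^T U = [[v1·u1, v1·u2], [v2·u1, v2·u2]] = [[-9, 4], [-5, 12]], and by the Sylvester determinant identity det(I_4 - U V^T) = det(I_2 - V^T U) = det([[10, -4], [5, -11]]) = (10)(-11) - (-4)(5) = -90. (Direct check: I - K =
[[-5, -3, -6, 0],
 [-10, 5, 5, 3],
 [-6, 0, 0, 1],
 [0, 0, 0, 1]]
has determinant -90.) The finite-dimensional Fredholm alternative says: either (I - K) is invertible, or ker(I - K) ≠ {0} and then range(I - K) = ker((I - K)^*)^⊥, with dim ker(I - K) = dim ker((I - K)^*). Since det(I - K) ≠ 0, 1 is not an eigenvalue of K and ker(I - K) = {0}, so we are in the first case: for every y there is a unique x = (I - K)^(-1) y. (Explicitly, by the Woodbury identity, (I - U V^T)^(-1) = I + U (I_2 - G)^(-1) V^T.)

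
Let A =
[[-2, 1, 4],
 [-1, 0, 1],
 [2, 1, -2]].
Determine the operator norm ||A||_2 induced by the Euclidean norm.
||A||_2 ≈ 5.4242 (= sqrt(largest eigenvalue of A^T A))

||A||_2 = sigma_max(A) = sqrt(lambda_max(A^T A)). Form the symmetric matrix M = A^T A =
[[9, 0, -13],
 [0, 2, 2],
 [-13, 2, 21]].
Its characteristic polynomial (trace, sum of principal 2x2 minors, determinant of M give the coefficients) is
  p(λ) = det(λ I - M) = λ^3 - 32λ^2 + 76λ - 4.
No integer candidate from the rational root theorem (±divisors of 4) is a root, so the roots are irrational. The cubic discriminant is Δ = 3809104 > 0, so there are three distinct real roots. p(0) = -4 and p(1) = 41 have opposite signs, so a root lies in (0, 1); Newton's method refines it to λ ≈ 0.0539. p(2) = 28 and p(3) = -37 have opposite signs, so a root lies in (2, 3); Newton's method refines it to λ ≈ 2.5247. p(29) = -323 and p(30) = 476 have opposite signs, so a root lies in (29, 30); Newton's method refines it to λ ≈ 29.4215. Check (Vieta): the three roots sum to 32, matching tr M = 32.
So the eigenvalues of A^T A are ≈ 0.0539, 2.5247, 29.4215 (all ≥ 0, as they must be for A^T A). The largest is λ_max ≈ 29.4215, hence ||A||_2 = sqrt(λ_max) ≈ 5.4242.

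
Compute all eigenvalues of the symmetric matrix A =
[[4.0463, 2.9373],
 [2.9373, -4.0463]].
sigma(A) ≈ {-5, 5}

A is real symmetric, so its spectrum consists of real eigenvalues. Expanding the characteristic polynomial of the displayed matrix gives
  det(λ I - A) = p(λ) = λ^2 + (0)λ + (-25).
Solving p(λ) = 0 yields eigenvalues ≈ -5, 5. (A is shown rounded to 4 decimals, so these recover the underlying integer eigenvalues to within that precision.)
Verification: the trace of A = 0 equals the sum of eigenvalues 0, and det(A) ≈ -25.0003 matches the eigenvalue product -25.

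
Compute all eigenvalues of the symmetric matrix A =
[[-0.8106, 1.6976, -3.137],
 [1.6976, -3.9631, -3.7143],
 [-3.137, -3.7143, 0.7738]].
sigma(A) ≈ {-6, -3, 5}

A is real symmetric, so its spectrum consists of real eigenvalues. Expanding the characteristic polynomial of the displayed matrix gives
  det(λ I - A) = p(λ) = λ^3 + (4)λ^2 + (-27)λ + (-89.9989).
Solving p(λ) = 0 yields eigenvalues ≈ -6, -3, 5. (A is shown rounded to 4 decimals, so these recover the underlying integer eigenvalues to within that precision.)
Verification: the trace of A = -4 equals the sum of eigenvalues -4, and det(A) ≈ 89.9989 matches the eigenvalue product 90.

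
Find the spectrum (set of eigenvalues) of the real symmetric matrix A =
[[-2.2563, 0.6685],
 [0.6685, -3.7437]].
sigma(A) ≈ {-4, -2}

A is real symmetric, so its spectrum consists of real eigenvalues. Expanding the characteristic polynomial of the displayed matrix gives
  det(λ I - A) = p(λ) = λ^2 + (6)λ + (8).
Solving p(λ) = 0 yields eigenvalues ≈ -4, -2. (A is shown rounded to 4 decimals, so these recover the underlying integer eigenvalues to within that precision.)
Verification: the trace of A = -6 equals the sum of eigenvalues -6, and det(A) ≈ 8.0000 matches the eigenvalue product 8.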